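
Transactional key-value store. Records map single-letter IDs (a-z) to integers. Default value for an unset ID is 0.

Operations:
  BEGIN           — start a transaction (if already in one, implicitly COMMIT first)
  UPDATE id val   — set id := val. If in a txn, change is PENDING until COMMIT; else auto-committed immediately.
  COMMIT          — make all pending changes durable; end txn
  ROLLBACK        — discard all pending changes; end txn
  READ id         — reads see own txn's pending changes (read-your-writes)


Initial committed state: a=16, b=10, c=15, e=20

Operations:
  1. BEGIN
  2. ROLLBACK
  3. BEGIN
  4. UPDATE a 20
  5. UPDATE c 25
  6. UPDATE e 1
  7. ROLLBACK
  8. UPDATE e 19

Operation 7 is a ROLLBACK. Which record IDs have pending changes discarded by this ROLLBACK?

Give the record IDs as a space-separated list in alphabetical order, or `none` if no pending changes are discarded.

Initial committed: {a=16, b=10, c=15, e=20}
Op 1: BEGIN: in_txn=True, pending={}
Op 2: ROLLBACK: discarded pending []; in_txn=False
Op 3: BEGIN: in_txn=True, pending={}
Op 4: UPDATE a=20 (pending; pending now {a=20})
Op 5: UPDATE c=25 (pending; pending now {a=20, c=25})
Op 6: UPDATE e=1 (pending; pending now {a=20, c=25, e=1})
Op 7: ROLLBACK: discarded pending ['a', 'c', 'e']; in_txn=False
Op 8: UPDATE e=19 (auto-commit; committed e=19)
ROLLBACK at op 7 discards: ['a', 'c', 'e']

Answer: a c e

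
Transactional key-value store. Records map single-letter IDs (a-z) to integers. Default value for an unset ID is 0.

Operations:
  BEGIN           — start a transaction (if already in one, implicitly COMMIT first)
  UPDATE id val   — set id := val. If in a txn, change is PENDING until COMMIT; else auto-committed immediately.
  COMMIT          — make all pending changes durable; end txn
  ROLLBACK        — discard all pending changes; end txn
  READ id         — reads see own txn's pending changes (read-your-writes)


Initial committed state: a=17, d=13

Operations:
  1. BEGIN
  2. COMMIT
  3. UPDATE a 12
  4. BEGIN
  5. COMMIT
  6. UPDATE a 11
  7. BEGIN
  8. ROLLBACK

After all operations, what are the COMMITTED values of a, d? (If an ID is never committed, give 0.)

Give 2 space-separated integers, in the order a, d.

Initial committed: {a=17, d=13}
Op 1: BEGIN: in_txn=True, pending={}
Op 2: COMMIT: merged [] into committed; committed now {a=17, d=13}
Op 3: UPDATE a=12 (auto-commit; committed a=12)
Op 4: BEGIN: in_txn=True, pending={}
Op 5: COMMIT: merged [] into committed; committed now {a=12, d=13}
Op 6: UPDATE a=11 (auto-commit; committed a=11)
Op 7: BEGIN: in_txn=True, pending={}
Op 8: ROLLBACK: discarded pending []; in_txn=False
Final committed: {a=11, d=13}

Answer: 11 13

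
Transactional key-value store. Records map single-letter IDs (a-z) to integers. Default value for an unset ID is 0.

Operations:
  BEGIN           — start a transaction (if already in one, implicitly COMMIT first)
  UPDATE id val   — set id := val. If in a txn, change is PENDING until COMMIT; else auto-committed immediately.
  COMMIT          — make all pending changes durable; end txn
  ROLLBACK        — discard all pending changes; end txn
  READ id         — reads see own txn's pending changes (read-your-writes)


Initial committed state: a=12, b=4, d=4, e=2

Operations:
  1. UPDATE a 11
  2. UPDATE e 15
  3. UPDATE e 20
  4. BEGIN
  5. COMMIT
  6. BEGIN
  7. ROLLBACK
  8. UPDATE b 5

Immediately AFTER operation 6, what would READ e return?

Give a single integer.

Initial committed: {a=12, b=4, d=4, e=2}
Op 1: UPDATE a=11 (auto-commit; committed a=11)
Op 2: UPDATE e=15 (auto-commit; committed e=15)
Op 3: UPDATE e=20 (auto-commit; committed e=20)
Op 4: BEGIN: in_txn=True, pending={}
Op 5: COMMIT: merged [] into committed; committed now {a=11, b=4, d=4, e=20}
Op 6: BEGIN: in_txn=True, pending={}
After op 6: visible(e) = 20 (pending={}, committed={a=11, b=4, d=4, e=20})

Answer: 20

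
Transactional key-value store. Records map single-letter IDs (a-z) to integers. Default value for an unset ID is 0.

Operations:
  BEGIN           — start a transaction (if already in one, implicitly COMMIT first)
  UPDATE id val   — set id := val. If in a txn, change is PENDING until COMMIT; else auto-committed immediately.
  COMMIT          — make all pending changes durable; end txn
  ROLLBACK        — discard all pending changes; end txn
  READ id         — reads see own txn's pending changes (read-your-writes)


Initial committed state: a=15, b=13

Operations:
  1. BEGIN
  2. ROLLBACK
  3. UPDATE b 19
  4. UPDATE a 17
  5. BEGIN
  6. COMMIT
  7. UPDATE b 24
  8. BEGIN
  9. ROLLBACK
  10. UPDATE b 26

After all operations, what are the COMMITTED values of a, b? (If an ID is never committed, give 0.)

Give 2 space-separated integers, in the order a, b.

Initial committed: {a=15, b=13}
Op 1: BEGIN: in_txn=True, pending={}
Op 2: ROLLBACK: discarded pending []; in_txn=False
Op 3: UPDATE b=19 (auto-commit; committed b=19)
Op 4: UPDATE a=17 (auto-commit; committed a=17)
Op 5: BEGIN: in_txn=True, pending={}
Op 6: COMMIT: merged [] into committed; committed now {a=17, b=19}
Op 7: UPDATE b=24 (auto-commit; committed b=24)
Op 8: BEGIN: in_txn=True, pending={}
Op 9: ROLLBACK: discarded pending []; in_txn=False
Op 10: UPDATE b=26 (auto-commit; committed b=26)
Final committed: {a=17, b=26}

Answer: 17 26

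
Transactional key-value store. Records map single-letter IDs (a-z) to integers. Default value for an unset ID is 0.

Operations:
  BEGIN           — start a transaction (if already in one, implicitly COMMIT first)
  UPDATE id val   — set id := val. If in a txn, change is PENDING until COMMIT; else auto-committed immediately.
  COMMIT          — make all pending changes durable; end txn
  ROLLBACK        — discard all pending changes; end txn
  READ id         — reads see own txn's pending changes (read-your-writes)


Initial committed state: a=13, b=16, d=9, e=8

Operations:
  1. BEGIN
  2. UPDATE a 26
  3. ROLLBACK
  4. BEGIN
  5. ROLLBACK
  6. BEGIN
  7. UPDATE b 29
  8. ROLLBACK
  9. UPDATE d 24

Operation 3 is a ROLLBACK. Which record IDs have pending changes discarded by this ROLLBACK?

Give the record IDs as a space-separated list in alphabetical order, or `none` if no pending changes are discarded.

Initial committed: {a=13, b=16, d=9, e=8}
Op 1: BEGIN: in_txn=True, pending={}
Op 2: UPDATE a=26 (pending; pending now {a=26})
Op 3: ROLLBACK: discarded pending ['a']; in_txn=False
Op 4: BEGIN: in_txn=True, pending={}
Op 5: ROLLBACK: discarded pending []; in_txn=False
Op 6: BEGIN: in_txn=True, pending={}
Op 7: UPDATE b=29 (pending; pending now {b=29})
Op 8: ROLLBACK: discarded pending ['b']; in_txn=False
Op 9: UPDATE d=24 (auto-commit; committed d=24)
ROLLBACK at op 3 discards: ['a']

Answer: a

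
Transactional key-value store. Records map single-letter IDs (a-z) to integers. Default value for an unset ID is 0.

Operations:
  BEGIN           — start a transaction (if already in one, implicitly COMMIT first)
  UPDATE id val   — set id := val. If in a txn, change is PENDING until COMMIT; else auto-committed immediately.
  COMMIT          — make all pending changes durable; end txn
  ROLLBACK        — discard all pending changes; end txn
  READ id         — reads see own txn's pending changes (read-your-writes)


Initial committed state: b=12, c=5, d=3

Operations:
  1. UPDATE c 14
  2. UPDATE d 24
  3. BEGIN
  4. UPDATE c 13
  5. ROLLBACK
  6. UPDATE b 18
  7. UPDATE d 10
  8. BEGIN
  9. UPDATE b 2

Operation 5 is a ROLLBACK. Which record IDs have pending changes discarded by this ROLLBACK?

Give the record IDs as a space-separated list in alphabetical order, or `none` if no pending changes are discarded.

Initial committed: {b=12, c=5, d=3}
Op 1: UPDATE c=14 (auto-commit; committed c=14)
Op 2: UPDATE d=24 (auto-commit; committed d=24)
Op 3: BEGIN: in_txn=True, pending={}
Op 4: UPDATE c=13 (pending; pending now {c=13})
Op 5: ROLLBACK: discarded pending ['c']; in_txn=False
Op 6: UPDATE b=18 (auto-commit; committed b=18)
Op 7: UPDATE d=10 (auto-commit; committed d=10)
Op 8: BEGIN: in_txn=True, pending={}
Op 9: UPDATE b=2 (pending; pending now {b=2})
ROLLBACK at op 5 discards: ['c']

Answer: c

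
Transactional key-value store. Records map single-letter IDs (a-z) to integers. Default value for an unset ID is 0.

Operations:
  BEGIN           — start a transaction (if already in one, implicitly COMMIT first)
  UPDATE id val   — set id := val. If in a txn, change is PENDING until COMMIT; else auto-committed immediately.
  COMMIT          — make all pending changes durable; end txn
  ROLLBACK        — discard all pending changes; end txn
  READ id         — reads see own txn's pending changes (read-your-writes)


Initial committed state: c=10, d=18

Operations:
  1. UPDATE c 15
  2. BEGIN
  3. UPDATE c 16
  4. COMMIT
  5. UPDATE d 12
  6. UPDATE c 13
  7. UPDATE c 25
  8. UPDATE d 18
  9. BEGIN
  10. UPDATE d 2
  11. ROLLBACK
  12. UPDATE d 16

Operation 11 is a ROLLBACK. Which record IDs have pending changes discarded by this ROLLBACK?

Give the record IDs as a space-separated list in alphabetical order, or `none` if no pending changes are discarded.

Answer: d

Derivation:
Initial committed: {c=10, d=18}
Op 1: UPDATE c=15 (auto-commit; committed c=15)
Op 2: BEGIN: in_txn=True, pending={}
Op 3: UPDATE c=16 (pending; pending now {c=16})
Op 4: COMMIT: merged ['c'] into committed; committed now {c=16, d=18}
Op 5: UPDATE d=12 (auto-commit; committed d=12)
Op 6: UPDATE c=13 (auto-commit; committed c=13)
Op 7: UPDATE c=25 (auto-commit; committed c=25)
Op 8: UPDATE d=18 (auto-commit; committed d=18)
Op 9: BEGIN: in_txn=True, pending={}
Op 10: UPDATE d=2 (pending; pending now {d=2})
Op 11: ROLLBACK: discarded pending ['d']; in_txn=False
Op 12: UPDATE d=16 (auto-commit; committed d=16)
ROLLBACK at op 11 discards: ['d']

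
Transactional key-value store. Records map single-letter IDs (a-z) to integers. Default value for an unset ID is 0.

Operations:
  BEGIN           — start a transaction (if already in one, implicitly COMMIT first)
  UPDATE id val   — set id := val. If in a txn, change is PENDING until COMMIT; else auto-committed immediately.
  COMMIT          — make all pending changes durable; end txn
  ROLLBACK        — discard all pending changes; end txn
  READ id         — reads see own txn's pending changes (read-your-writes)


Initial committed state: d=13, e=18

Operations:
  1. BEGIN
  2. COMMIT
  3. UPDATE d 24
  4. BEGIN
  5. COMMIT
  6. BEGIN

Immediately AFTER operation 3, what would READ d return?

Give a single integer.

Initial committed: {d=13, e=18}
Op 1: BEGIN: in_txn=True, pending={}
Op 2: COMMIT: merged [] into committed; committed now {d=13, e=18}
Op 3: UPDATE d=24 (auto-commit; committed d=24)
After op 3: visible(d) = 24 (pending={}, committed={d=24, e=18})

Answer: 24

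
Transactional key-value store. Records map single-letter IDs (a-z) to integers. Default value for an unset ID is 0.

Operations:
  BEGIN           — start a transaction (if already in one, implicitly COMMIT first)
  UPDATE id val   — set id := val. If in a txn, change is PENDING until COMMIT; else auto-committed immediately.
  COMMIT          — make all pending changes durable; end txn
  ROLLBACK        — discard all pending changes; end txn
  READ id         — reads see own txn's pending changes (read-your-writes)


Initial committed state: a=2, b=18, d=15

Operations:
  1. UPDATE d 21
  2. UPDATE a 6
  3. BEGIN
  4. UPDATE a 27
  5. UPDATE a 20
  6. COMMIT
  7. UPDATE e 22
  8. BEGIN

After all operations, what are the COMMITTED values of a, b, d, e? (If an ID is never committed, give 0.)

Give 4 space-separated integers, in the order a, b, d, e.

Initial committed: {a=2, b=18, d=15}
Op 1: UPDATE d=21 (auto-commit; committed d=21)
Op 2: UPDATE a=6 (auto-commit; committed a=6)
Op 3: BEGIN: in_txn=True, pending={}
Op 4: UPDATE a=27 (pending; pending now {a=27})
Op 5: UPDATE a=20 (pending; pending now {a=20})
Op 6: COMMIT: merged ['a'] into committed; committed now {a=20, b=18, d=21}
Op 7: UPDATE e=22 (auto-commit; committed e=22)
Op 8: BEGIN: in_txn=True, pending={}
Final committed: {a=20, b=18, d=21, e=22}

Answer: 20 18 21 22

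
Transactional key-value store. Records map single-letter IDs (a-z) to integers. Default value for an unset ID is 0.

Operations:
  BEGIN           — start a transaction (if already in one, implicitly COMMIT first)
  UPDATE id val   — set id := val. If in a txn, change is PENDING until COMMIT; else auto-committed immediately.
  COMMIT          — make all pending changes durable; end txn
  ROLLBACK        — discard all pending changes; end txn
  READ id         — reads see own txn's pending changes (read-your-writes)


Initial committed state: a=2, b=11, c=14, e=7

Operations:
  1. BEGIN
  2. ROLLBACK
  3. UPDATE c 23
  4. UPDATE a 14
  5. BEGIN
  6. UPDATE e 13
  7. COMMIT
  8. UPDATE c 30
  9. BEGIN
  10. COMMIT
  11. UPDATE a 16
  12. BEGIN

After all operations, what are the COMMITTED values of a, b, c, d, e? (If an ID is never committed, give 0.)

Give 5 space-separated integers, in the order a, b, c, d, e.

Answer: 16 11 30 0 13

Derivation:
Initial committed: {a=2, b=11, c=14, e=7}
Op 1: BEGIN: in_txn=True, pending={}
Op 2: ROLLBACK: discarded pending []; in_txn=False
Op 3: UPDATE c=23 (auto-commit; committed c=23)
Op 4: UPDATE a=14 (auto-commit; committed a=14)
Op 5: BEGIN: in_txn=True, pending={}
Op 6: UPDATE e=13 (pending; pending now {e=13})
Op 7: COMMIT: merged ['e'] into committed; committed now {a=14, b=11, c=23, e=13}
Op 8: UPDATE c=30 (auto-commit; committed c=30)
Op 9: BEGIN: in_txn=True, pending={}
Op 10: COMMIT: merged [] into committed; committed now {a=14, b=11, c=30, e=13}
Op 11: UPDATE a=16 (auto-commit; committed a=16)
Op 12: BEGIN: in_txn=True, pending={}
Final committed: {a=16, b=11, c=30, e=13}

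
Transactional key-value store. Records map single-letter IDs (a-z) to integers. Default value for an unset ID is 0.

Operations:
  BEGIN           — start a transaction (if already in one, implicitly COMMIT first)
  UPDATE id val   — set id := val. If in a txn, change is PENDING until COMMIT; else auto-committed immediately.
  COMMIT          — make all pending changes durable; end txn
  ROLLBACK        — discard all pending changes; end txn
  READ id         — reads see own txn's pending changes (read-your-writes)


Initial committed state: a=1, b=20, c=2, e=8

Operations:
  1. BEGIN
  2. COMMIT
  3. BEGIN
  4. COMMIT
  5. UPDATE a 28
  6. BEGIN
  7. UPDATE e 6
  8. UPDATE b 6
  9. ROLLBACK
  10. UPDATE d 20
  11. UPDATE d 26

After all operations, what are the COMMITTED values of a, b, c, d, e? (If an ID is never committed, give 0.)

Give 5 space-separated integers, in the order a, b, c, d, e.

Initial committed: {a=1, b=20, c=2, e=8}
Op 1: BEGIN: in_txn=True, pending={}
Op 2: COMMIT: merged [] into committed; committed now {a=1, b=20, c=2, e=8}
Op 3: BEGIN: in_txn=True, pending={}
Op 4: COMMIT: merged [] into committed; committed now {a=1, b=20, c=2, e=8}
Op 5: UPDATE a=28 (auto-commit; committed a=28)
Op 6: BEGIN: in_txn=True, pending={}
Op 7: UPDATE e=6 (pending; pending now {e=6})
Op 8: UPDATE b=6 (pending; pending now {b=6, e=6})
Op 9: ROLLBACK: discarded pending ['b', 'e']; in_txn=False
Op 10: UPDATE d=20 (auto-commit; committed d=20)
Op 11: UPDATE d=26 (auto-commit; committed d=26)
Final committed: {a=28, b=20, c=2, d=26, e=8}

Answer: 28 20 2 26 8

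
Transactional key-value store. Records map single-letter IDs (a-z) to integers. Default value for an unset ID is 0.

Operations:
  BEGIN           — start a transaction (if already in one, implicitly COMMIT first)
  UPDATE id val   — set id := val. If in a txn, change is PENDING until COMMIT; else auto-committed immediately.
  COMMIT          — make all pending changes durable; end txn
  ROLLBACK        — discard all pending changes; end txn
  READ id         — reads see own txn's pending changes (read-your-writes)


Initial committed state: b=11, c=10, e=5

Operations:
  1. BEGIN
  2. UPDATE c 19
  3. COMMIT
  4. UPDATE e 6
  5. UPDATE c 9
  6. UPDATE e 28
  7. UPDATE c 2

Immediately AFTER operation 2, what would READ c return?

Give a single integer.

Answer: 19

Derivation:
Initial committed: {b=11, c=10, e=5}
Op 1: BEGIN: in_txn=True, pending={}
Op 2: UPDATE c=19 (pending; pending now {c=19})
After op 2: visible(c) = 19 (pending={c=19}, committed={b=11, c=10, e=5})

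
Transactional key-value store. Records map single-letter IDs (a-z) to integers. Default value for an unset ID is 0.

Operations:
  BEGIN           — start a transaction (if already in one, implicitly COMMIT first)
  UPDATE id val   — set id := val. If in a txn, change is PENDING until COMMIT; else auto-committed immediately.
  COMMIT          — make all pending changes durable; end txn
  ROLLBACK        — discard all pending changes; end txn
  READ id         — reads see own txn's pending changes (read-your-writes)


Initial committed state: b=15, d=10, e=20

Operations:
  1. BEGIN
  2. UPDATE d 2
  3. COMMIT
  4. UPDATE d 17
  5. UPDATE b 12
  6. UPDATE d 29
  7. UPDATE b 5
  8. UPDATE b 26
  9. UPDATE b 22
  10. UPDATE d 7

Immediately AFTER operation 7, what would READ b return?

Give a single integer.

Initial committed: {b=15, d=10, e=20}
Op 1: BEGIN: in_txn=True, pending={}
Op 2: UPDATE d=2 (pending; pending now {d=2})
Op 3: COMMIT: merged ['d'] into committed; committed now {b=15, d=2, e=20}
Op 4: UPDATE d=17 (auto-commit; committed d=17)
Op 5: UPDATE b=12 (auto-commit; committed b=12)
Op 6: UPDATE d=29 (auto-commit; committed d=29)
Op 7: UPDATE b=5 (auto-commit; committed b=5)
After op 7: visible(b) = 5 (pending={}, committed={b=5, d=29, e=20})

Answer: 5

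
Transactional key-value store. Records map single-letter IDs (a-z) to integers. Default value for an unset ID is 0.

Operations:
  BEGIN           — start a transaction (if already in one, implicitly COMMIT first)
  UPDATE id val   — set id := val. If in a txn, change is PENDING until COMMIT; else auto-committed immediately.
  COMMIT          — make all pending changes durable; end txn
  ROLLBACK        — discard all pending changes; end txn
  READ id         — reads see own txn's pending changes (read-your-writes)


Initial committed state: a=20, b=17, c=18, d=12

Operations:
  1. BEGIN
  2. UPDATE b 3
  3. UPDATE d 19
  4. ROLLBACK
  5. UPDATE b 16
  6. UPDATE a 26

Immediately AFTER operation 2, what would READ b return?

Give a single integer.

Answer: 3

Derivation:
Initial committed: {a=20, b=17, c=18, d=12}
Op 1: BEGIN: in_txn=True, pending={}
Op 2: UPDATE b=3 (pending; pending now {b=3})
After op 2: visible(b) = 3 (pending={b=3}, committed={a=20, b=17, c=18, d=12})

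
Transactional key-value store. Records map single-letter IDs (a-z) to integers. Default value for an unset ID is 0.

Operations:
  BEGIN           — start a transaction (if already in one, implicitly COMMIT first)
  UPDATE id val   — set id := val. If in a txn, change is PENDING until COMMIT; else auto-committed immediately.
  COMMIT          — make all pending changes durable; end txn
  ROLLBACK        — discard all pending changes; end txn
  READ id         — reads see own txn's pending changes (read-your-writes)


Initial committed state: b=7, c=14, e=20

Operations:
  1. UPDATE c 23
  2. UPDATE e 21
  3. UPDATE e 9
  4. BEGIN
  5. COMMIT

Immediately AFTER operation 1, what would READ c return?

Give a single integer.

Initial committed: {b=7, c=14, e=20}
Op 1: UPDATE c=23 (auto-commit; committed c=23)
After op 1: visible(c) = 23 (pending={}, committed={b=7, c=23, e=20})

Answer: 23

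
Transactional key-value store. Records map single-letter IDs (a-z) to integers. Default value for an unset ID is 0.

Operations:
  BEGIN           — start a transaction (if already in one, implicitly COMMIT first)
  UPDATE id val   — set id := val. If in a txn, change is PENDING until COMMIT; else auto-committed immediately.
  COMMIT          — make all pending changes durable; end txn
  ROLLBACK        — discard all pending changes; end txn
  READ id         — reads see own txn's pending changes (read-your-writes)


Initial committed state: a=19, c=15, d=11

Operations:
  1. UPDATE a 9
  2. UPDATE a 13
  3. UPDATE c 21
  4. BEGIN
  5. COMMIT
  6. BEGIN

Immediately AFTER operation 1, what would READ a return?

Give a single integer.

Answer: 9

Derivation:
Initial committed: {a=19, c=15, d=11}
Op 1: UPDATE a=9 (auto-commit; committed a=9)
After op 1: visible(a) = 9 (pending={}, committed={a=9, c=15, d=11})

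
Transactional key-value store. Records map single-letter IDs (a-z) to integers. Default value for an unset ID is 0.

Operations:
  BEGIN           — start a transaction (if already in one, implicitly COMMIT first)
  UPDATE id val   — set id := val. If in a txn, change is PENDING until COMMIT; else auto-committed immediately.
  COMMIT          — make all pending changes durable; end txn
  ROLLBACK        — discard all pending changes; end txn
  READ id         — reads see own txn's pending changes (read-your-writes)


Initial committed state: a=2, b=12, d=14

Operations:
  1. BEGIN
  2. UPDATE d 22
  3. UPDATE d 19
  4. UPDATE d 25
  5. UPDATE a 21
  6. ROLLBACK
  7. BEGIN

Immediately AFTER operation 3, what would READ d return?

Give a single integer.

Initial committed: {a=2, b=12, d=14}
Op 1: BEGIN: in_txn=True, pending={}
Op 2: UPDATE d=22 (pending; pending now {d=22})
Op 3: UPDATE d=19 (pending; pending now {d=19})
After op 3: visible(d) = 19 (pending={d=19}, committed={a=2, b=12, d=14})

Answer: 19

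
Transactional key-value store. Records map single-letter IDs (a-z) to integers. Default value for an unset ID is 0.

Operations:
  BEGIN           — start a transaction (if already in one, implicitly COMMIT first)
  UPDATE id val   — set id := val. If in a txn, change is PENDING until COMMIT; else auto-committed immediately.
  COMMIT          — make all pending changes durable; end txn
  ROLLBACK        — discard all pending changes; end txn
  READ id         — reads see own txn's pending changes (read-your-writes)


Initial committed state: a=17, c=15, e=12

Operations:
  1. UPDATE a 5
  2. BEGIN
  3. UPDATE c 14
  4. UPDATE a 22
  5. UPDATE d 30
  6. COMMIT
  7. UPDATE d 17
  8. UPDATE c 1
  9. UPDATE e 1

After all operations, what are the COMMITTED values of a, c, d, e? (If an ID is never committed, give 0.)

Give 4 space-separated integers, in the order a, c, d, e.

Initial committed: {a=17, c=15, e=12}
Op 1: UPDATE a=5 (auto-commit; committed a=5)
Op 2: BEGIN: in_txn=True, pending={}
Op 3: UPDATE c=14 (pending; pending now {c=14})
Op 4: UPDATE a=22 (pending; pending now {a=22, c=14})
Op 5: UPDATE d=30 (pending; pending now {a=22, c=14, d=30})
Op 6: COMMIT: merged ['a', 'c', 'd'] into committed; committed now {a=22, c=14, d=30, e=12}
Op 7: UPDATE d=17 (auto-commit; committed d=17)
Op 8: UPDATE c=1 (auto-commit; committed c=1)
Op 9: UPDATE e=1 (auto-commit; committed e=1)
Final committed: {a=22, c=1, d=17, e=1}

Answer: 22 1 17 1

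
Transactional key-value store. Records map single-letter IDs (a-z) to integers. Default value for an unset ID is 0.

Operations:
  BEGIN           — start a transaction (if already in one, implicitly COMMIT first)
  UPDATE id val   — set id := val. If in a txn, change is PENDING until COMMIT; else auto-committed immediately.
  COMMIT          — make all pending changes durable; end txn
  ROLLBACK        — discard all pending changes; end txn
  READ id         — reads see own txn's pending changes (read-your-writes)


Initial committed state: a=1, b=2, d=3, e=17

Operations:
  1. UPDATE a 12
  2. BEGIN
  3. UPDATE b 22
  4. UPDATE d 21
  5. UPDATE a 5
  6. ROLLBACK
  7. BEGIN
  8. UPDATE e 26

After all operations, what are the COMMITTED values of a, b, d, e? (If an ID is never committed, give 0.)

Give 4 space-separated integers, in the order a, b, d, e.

Initial committed: {a=1, b=2, d=3, e=17}
Op 1: UPDATE a=12 (auto-commit; committed a=12)
Op 2: BEGIN: in_txn=True, pending={}
Op 3: UPDATE b=22 (pending; pending now {b=22})
Op 4: UPDATE d=21 (pending; pending now {b=22, d=21})
Op 5: UPDATE a=5 (pending; pending now {a=5, b=22, d=21})
Op 6: ROLLBACK: discarded pending ['a', 'b', 'd']; in_txn=False
Op 7: BEGIN: in_txn=True, pending={}
Op 8: UPDATE e=26 (pending; pending now {e=26})
Final committed: {a=12, b=2, d=3, e=17}

Answer: 12 2 3 17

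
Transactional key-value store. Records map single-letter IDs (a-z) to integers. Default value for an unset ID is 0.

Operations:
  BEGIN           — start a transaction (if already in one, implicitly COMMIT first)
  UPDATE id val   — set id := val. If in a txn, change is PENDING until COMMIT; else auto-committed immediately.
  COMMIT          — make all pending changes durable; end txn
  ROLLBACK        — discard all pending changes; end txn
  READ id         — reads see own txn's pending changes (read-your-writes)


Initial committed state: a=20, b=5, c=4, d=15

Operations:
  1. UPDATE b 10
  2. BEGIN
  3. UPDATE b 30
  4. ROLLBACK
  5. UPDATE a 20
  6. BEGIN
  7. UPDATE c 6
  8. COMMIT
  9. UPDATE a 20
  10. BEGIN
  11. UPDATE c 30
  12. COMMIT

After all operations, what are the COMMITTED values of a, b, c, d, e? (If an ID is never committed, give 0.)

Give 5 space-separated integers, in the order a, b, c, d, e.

Initial committed: {a=20, b=5, c=4, d=15}
Op 1: UPDATE b=10 (auto-commit; committed b=10)
Op 2: BEGIN: in_txn=True, pending={}
Op 3: UPDATE b=30 (pending; pending now {b=30})
Op 4: ROLLBACK: discarded pending ['b']; in_txn=False
Op 5: UPDATE a=20 (auto-commit; committed a=20)
Op 6: BEGIN: in_txn=True, pending={}
Op 7: UPDATE c=6 (pending; pending now {c=6})
Op 8: COMMIT: merged ['c'] into committed; committed now {a=20, b=10, c=6, d=15}
Op 9: UPDATE a=20 (auto-commit; committed a=20)
Op 10: BEGIN: in_txn=True, pending={}
Op 11: UPDATE c=30 (pending; pending now {c=30})
Op 12: COMMIT: merged ['c'] into committed; committed now {a=20, b=10, c=30, d=15}
Final committed: {a=20, b=10, c=30, d=15}

Answer: 20 10 30 15 0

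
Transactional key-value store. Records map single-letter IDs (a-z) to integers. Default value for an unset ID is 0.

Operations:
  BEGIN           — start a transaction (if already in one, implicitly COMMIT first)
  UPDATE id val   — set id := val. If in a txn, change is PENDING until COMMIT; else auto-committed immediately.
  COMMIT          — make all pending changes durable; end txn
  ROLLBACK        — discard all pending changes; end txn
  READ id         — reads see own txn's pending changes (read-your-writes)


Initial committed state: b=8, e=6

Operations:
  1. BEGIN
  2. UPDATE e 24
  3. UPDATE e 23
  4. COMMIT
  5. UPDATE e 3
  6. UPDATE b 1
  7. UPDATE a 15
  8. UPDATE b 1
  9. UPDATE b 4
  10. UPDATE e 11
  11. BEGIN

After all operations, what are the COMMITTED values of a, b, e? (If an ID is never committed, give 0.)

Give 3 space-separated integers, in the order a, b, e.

Answer: 15 4 11

Derivation:
Initial committed: {b=8, e=6}
Op 1: BEGIN: in_txn=True, pending={}
Op 2: UPDATE e=24 (pending; pending now {e=24})
Op 3: UPDATE e=23 (pending; pending now {e=23})
Op 4: COMMIT: merged ['e'] into committed; committed now {b=8, e=23}
Op 5: UPDATE e=3 (auto-commit; committed e=3)
Op 6: UPDATE b=1 (auto-commit; committed b=1)
Op 7: UPDATE a=15 (auto-commit; committed a=15)
Op 8: UPDATE b=1 (auto-commit; committed b=1)
Op 9: UPDATE b=4 (auto-commit; committed b=4)
Op 10: UPDATE e=11 (auto-commit; committed e=11)
Op 11: BEGIN: in_txn=True, pending={}
Final committed: {a=15, b=4, e=11}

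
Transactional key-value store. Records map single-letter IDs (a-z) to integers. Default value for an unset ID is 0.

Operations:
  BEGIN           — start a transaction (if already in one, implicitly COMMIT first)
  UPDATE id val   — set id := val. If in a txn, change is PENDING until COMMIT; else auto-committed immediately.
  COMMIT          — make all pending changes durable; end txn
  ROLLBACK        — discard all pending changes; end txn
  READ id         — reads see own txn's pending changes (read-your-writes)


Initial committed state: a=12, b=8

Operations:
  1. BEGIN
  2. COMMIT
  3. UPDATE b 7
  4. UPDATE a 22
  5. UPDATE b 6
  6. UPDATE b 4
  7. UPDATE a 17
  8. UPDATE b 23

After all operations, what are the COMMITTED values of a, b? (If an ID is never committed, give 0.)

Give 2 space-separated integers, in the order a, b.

Answer: 17 23

Derivation:
Initial committed: {a=12, b=8}
Op 1: BEGIN: in_txn=True, pending={}
Op 2: COMMIT: merged [] into committed; committed now {a=12, b=8}
Op 3: UPDATE b=7 (auto-commit; committed b=7)
Op 4: UPDATE a=22 (auto-commit; committed a=22)
Op 5: UPDATE b=6 (auto-commit; committed b=6)
Op 6: UPDATE b=4 (auto-commit; committed b=4)
Op 7: UPDATE a=17 (auto-commit; committed a=17)
Op 8: UPDATE b=23 (auto-commit; committed b=23)
Final committed: {a=17, b=23}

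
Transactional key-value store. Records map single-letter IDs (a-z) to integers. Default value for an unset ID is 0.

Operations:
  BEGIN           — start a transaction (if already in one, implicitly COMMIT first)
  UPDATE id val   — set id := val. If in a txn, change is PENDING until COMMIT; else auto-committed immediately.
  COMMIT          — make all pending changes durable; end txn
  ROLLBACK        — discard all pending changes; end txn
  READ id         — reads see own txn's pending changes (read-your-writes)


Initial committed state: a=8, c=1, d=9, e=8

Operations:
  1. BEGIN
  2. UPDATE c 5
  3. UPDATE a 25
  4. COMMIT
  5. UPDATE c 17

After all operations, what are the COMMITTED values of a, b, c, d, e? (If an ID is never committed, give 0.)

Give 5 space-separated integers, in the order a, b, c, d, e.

Answer: 25 0 17 9 8

Derivation:
Initial committed: {a=8, c=1, d=9, e=8}
Op 1: BEGIN: in_txn=True, pending={}
Op 2: UPDATE c=5 (pending; pending now {c=5})
Op 3: UPDATE a=25 (pending; pending now {a=25, c=5})
Op 4: COMMIT: merged ['a', 'c'] into committed; committed now {a=25, c=5, d=9, e=8}
Op 5: UPDATE c=17 (auto-commit; committed c=17)
Final committed: {a=25, c=17, d=9, e=8}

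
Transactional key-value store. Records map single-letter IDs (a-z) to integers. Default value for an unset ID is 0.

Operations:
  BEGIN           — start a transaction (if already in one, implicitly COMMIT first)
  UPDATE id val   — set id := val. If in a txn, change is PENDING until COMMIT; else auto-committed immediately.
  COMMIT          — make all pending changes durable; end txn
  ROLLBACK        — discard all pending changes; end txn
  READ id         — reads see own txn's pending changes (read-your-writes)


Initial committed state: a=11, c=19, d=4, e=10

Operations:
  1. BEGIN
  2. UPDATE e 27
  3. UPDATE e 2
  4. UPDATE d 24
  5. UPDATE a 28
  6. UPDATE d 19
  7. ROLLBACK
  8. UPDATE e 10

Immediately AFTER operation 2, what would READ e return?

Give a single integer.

Initial committed: {a=11, c=19, d=4, e=10}
Op 1: BEGIN: in_txn=True, pending={}
Op 2: UPDATE e=27 (pending; pending now {e=27})
After op 2: visible(e) = 27 (pending={e=27}, committed={a=11, c=19, d=4, e=10})

Answer: 27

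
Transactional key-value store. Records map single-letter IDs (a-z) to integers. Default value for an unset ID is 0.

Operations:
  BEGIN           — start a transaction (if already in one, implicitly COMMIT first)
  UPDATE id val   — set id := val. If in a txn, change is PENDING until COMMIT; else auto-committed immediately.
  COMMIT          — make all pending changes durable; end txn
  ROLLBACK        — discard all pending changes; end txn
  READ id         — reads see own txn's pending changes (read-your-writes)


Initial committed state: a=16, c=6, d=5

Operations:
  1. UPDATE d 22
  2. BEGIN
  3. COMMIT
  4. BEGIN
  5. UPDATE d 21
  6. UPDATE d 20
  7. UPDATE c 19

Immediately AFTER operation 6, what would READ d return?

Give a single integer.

Answer: 20

Derivation:
Initial committed: {a=16, c=6, d=5}
Op 1: UPDATE d=22 (auto-commit; committed d=22)
Op 2: BEGIN: in_txn=True, pending={}
Op 3: COMMIT: merged [] into committed; committed now {a=16, c=6, d=22}
Op 4: BEGIN: in_txn=True, pending={}
Op 5: UPDATE d=21 (pending; pending now {d=21})
Op 6: UPDATE d=20 (pending; pending now {d=20})
After op 6: visible(d) = 20 (pending={d=20}, committed={a=16, c=6, d=22})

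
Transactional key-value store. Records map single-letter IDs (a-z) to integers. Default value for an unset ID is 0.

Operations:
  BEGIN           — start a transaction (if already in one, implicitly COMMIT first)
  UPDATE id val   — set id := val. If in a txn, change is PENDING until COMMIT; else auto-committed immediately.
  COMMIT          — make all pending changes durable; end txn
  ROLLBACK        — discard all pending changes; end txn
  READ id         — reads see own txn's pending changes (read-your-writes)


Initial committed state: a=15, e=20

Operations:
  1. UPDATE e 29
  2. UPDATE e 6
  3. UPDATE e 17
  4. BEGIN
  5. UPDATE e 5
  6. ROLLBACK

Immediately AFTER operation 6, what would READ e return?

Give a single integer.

Answer: 17

Derivation:
Initial committed: {a=15, e=20}
Op 1: UPDATE e=29 (auto-commit; committed e=29)
Op 2: UPDATE e=6 (auto-commit; committed e=6)
Op 3: UPDATE e=17 (auto-commit; committed e=17)
Op 4: BEGIN: in_txn=True, pending={}
Op 5: UPDATE e=5 (pending; pending now {e=5})
Op 6: ROLLBACK: discarded pending ['e']; in_txn=False
After op 6: visible(e) = 17 (pending={}, committed={a=15, e=17})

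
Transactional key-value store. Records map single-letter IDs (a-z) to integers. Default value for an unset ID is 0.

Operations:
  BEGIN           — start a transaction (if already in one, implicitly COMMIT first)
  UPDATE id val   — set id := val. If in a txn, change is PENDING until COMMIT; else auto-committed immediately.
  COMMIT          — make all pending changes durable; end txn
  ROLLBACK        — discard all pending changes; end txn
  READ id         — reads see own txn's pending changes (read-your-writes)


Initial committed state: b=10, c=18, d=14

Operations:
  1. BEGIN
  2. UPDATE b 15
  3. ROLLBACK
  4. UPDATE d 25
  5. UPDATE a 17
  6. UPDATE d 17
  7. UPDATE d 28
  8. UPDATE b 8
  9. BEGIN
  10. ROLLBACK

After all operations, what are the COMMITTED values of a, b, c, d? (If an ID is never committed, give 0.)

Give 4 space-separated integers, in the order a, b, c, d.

Initial committed: {b=10, c=18, d=14}
Op 1: BEGIN: in_txn=True, pending={}
Op 2: UPDATE b=15 (pending; pending now {b=15})
Op 3: ROLLBACK: discarded pending ['b']; in_txn=False
Op 4: UPDATE d=25 (auto-commit; committed d=25)
Op 5: UPDATE a=17 (auto-commit; committed a=17)
Op 6: UPDATE d=17 (auto-commit; committed d=17)
Op 7: UPDATE d=28 (auto-commit; committed d=28)
Op 8: UPDATE b=8 (auto-commit; committed b=8)
Op 9: BEGIN: in_txn=True, pending={}
Op 10: ROLLBACK: discarded pending []; in_txn=False
Final committed: {a=17, b=8, c=18, d=28}

Answer: 17 8 18 28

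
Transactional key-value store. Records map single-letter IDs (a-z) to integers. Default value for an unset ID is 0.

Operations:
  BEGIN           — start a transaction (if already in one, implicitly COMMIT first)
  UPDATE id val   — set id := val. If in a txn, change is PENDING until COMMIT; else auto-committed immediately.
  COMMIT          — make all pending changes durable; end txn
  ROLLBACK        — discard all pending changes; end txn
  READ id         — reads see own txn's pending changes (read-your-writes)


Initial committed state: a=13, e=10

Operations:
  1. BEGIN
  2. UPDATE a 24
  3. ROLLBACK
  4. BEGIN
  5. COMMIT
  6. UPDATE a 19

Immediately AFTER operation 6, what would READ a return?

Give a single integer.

Initial committed: {a=13, e=10}
Op 1: BEGIN: in_txn=True, pending={}
Op 2: UPDATE a=24 (pending; pending now {a=24})
Op 3: ROLLBACK: discarded pending ['a']; in_txn=False
Op 4: BEGIN: in_txn=True, pending={}
Op 5: COMMIT: merged [] into committed; committed now {a=13, e=10}
Op 6: UPDATE a=19 (auto-commit; committed a=19)
After op 6: visible(a) = 19 (pending={}, committed={a=19, e=10})

Answer: 19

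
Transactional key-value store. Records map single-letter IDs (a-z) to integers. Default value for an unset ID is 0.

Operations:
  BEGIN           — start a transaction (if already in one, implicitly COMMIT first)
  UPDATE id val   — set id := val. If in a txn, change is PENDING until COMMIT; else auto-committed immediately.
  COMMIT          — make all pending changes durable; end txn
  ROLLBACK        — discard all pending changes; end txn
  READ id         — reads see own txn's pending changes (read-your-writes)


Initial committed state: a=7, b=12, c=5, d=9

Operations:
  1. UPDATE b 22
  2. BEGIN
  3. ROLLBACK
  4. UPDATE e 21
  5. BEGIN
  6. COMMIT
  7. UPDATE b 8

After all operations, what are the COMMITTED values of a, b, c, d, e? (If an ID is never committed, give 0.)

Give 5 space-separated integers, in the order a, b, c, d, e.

Answer: 7 8 5 9 21

Derivation:
Initial committed: {a=7, b=12, c=5, d=9}
Op 1: UPDATE b=22 (auto-commit; committed b=22)
Op 2: BEGIN: in_txn=True, pending={}
Op 3: ROLLBACK: discarded pending []; in_txn=False
Op 4: UPDATE e=21 (auto-commit; committed e=21)
Op 5: BEGIN: in_txn=True, pending={}
Op 6: COMMIT: merged [] into committed; committed now {a=7, b=22, c=5, d=9, e=21}
Op 7: UPDATE b=8 (auto-commit; committed b=8)
Final committed: {a=7, b=8, c=5, d=9, e=21}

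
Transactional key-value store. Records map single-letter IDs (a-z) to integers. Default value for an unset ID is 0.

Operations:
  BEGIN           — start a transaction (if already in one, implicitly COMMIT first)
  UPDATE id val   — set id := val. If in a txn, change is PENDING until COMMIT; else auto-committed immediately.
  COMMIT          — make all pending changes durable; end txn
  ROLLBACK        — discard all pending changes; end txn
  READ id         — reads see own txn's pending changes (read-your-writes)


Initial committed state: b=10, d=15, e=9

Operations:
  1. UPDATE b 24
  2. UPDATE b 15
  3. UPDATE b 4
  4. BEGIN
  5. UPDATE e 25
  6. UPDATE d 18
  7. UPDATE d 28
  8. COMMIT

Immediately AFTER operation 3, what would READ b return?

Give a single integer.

Initial committed: {b=10, d=15, e=9}
Op 1: UPDATE b=24 (auto-commit; committed b=24)
Op 2: UPDATE b=15 (auto-commit; committed b=15)
Op 3: UPDATE b=4 (auto-commit; committed b=4)
After op 3: visible(b) = 4 (pending={}, committed={b=4, d=15, e=9})

Answer: 4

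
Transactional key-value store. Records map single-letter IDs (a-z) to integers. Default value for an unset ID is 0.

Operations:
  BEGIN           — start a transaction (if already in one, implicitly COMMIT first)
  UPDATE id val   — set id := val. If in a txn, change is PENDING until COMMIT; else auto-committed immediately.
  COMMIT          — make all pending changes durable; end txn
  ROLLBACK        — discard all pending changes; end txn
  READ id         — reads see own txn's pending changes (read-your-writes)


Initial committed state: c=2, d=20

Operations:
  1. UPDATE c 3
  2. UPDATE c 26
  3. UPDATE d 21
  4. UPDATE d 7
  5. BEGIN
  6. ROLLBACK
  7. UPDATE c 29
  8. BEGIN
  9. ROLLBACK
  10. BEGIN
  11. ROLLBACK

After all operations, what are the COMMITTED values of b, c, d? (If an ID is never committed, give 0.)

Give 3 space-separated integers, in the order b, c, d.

Initial committed: {c=2, d=20}
Op 1: UPDATE c=3 (auto-commit; committed c=3)
Op 2: UPDATE c=26 (auto-commit; committed c=26)
Op 3: UPDATE d=21 (auto-commit; committed d=21)
Op 4: UPDATE d=7 (auto-commit; committed d=7)
Op 5: BEGIN: in_txn=True, pending={}
Op 6: ROLLBACK: discarded pending []; in_txn=False
Op 7: UPDATE c=29 (auto-commit; committed c=29)
Op 8: BEGIN: in_txn=True, pending={}
Op 9: ROLLBACK: discarded pending []; in_txn=False
Op 10: BEGIN: in_txn=True, pending={}
Op 11: ROLLBACK: discarded pending []; in_txn=False
Final committed: {c=29, d=7}

Answer: 0 29 7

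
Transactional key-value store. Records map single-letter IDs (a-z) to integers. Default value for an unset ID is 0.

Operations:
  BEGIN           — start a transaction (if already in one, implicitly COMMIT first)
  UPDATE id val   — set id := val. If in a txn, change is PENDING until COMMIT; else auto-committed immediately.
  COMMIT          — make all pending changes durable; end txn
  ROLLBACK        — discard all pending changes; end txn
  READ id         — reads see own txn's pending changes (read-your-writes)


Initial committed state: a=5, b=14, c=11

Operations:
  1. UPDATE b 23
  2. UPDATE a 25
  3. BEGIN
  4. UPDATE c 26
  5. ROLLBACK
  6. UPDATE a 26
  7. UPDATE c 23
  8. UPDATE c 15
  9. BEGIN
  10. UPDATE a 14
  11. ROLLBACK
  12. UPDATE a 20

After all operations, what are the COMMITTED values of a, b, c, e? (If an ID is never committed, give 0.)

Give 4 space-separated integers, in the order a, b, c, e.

Answer: 20 23 15 0

Derivation:
Initial committed: {a=5, b=14, c=11}
Op 1: UPDATE b=23 (auto-commit; committed b=23)
Op 2: UPDATE a=25 (auto-commit; committed a=25)
Op 3: BEGIN: in_txn=True, pending={}
Op 4: UPDATE c=26 (pending; pending now {c=26})
Op 5: ROLLBACK: discarded pending ['c']; in_txn=False
Op 6: UPDATE a=26 (auto-commit; committed a=26)
Op 7: UPDATE c=23 (auto-commit; committed c=23)
Op 8: UPDATE c=15 (auto-commit; committed c=15)
Op 9: BEGIN: in_txn=True, pending={}
Op 10: UPDATE a=14 (pending; pending now {a=14})
Op 11: ROLLBACK: discarded pending ['a']; in_txn=False
Op 12: UPDATE a=20 (auto-commit; committed a=20)
Final committed: {a=20, b=23, c=15}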